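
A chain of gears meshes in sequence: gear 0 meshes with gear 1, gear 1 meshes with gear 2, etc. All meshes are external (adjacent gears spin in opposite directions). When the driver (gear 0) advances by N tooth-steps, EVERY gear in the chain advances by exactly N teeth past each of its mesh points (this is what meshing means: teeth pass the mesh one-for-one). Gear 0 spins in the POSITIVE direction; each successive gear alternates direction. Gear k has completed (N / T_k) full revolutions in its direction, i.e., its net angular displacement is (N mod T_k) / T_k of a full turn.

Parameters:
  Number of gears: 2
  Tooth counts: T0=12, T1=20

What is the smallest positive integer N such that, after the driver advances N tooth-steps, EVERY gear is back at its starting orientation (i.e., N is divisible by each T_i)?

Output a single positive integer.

Answer: 60

Derivation:
Gear k returns to start when N is a multiple of T_k.
All gears at start simultaneously when N is a common multiple of [12, 20]; the smallest such N is lcm(12, 20).
Start: lcm = T0 = 12
Fold in T1=20: gcd(12, 20) = 4; lcm(12, 20) = 12 * 20 / 4 = 240 / 4 = 60
Full cycle length = 60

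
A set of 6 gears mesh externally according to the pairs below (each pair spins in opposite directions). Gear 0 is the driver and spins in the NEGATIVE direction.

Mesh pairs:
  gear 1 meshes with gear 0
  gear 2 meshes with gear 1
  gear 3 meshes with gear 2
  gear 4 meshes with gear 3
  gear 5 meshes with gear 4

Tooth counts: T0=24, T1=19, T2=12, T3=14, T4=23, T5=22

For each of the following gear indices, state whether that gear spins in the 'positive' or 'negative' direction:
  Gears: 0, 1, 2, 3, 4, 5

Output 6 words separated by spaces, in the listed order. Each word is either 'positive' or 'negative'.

Gear 0 (driver): negative (depth 0)
  gear 1: meshes with gear 0 -> depth 1 -> positive (opposite of gear 0)
  gear 2: meshes with gear 1 -> depth 2 -> negative (opposite of gear 1)
  gear 3: meshes with gear 2 -> depth 3 -> positive (opposite of gear 2)
  gear 4: meshes with gear 3 -> depth 4 -> negative (opposite of gear 3)
  gear 5: meshes with gear 4 -> depth 5 -> positive (opposite of gear 4)
Queried indices 0, 1, 2, 3, 4, 5 -> negative, positive, negative, positive, negative, positive

Answer: negative positive negative positive negative positive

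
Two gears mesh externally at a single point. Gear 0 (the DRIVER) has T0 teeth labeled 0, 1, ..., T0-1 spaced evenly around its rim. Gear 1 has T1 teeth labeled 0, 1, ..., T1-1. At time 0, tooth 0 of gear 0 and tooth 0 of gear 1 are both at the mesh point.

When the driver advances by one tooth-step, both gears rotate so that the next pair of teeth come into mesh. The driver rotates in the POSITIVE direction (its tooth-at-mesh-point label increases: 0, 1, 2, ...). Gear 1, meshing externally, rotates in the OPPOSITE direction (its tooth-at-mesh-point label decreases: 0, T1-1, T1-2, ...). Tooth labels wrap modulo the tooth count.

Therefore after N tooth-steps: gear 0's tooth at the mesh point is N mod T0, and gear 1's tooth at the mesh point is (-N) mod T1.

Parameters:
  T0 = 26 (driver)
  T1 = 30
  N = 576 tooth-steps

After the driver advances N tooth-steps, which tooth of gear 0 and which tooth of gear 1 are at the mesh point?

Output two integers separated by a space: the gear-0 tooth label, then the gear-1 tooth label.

Gear 0 (driver, T0=26): tooth at mesh = N mod T0
  576 = 22 * 26 + 4, so 576 mod 26 = 4
  gear 0 tooth = 4
Gear 1 (driven, T1=30): tooth at mesh = (-N) mod T1
  576 = 19 * 30 + 6, so 576 mod 30 = 6
  (-576) mod 30 = (-6) mod 30 = 30 - 6 = 24
Mesh after 576 steps: gear-0 tooth 4 meets gear-1 tooth 24

Answer: 4 24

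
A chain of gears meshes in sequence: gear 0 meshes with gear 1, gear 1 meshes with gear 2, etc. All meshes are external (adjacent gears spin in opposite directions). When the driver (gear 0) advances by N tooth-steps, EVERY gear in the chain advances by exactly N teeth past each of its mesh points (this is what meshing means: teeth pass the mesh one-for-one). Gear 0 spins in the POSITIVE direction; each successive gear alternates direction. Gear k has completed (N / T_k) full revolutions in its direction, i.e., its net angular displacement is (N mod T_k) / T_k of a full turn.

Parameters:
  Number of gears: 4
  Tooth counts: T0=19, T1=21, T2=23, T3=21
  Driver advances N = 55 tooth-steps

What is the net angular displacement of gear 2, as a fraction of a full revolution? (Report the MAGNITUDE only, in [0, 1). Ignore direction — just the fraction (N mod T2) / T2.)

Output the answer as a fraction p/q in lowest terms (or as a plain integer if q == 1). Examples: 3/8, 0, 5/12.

Chain of 4 gears, tooth counts: [19, 21, 23, 21]
  gear 0: T0=19, direction=positive, advance = 55 mod 19 = 17 teeth = 17/19 turn
  gear 1: T1=21, direction=negative, advance = 55 mod 21 = 13 teeth = 13/21 turn
  gear 2: T2=23, direction=positive, advance = 55 mod 23 = 9 teeth = 9/23 turn
  gear 3: T3=21, direction=negative, advance = 55 mod 21 = 13 teeth = 13/21 turn
Gear 2: 55 mod 23 = 9
Fraction = 9 / 23 = 9/23 (gcd(9,23)=1) = 9/23

Answer: 9/23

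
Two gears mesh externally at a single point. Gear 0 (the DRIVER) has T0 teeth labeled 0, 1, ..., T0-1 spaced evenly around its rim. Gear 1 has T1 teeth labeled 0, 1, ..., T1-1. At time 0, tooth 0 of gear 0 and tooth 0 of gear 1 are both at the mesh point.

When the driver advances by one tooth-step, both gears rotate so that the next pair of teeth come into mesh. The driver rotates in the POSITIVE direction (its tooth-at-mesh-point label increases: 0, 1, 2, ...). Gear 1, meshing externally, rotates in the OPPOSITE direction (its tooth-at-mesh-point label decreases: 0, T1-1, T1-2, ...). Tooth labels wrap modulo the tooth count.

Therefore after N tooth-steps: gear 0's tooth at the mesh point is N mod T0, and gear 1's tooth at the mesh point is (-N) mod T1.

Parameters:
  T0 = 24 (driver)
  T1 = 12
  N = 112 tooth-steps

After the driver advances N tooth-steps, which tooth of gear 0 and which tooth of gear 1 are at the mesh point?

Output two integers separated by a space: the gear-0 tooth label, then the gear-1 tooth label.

Gear 0 (driver, T0=24): tooth at mesh = N mod T0
  112 = 4 * 24 + 16, so 112 mod 24 = 16
  gear 0 tooth = 16
Gear 1 (driven, T1=12): tooth at mesh = (-N) mod T1
  112 = 9 * 12 + 4, so 112 mod 12 = 4
  (-112) mod 12 = (-4) mod 12 = 12 - 4 = 8
Mesh after 112 steps: gear-0 tooth 16 meets gear-1 tooth 8

Answer: 16 8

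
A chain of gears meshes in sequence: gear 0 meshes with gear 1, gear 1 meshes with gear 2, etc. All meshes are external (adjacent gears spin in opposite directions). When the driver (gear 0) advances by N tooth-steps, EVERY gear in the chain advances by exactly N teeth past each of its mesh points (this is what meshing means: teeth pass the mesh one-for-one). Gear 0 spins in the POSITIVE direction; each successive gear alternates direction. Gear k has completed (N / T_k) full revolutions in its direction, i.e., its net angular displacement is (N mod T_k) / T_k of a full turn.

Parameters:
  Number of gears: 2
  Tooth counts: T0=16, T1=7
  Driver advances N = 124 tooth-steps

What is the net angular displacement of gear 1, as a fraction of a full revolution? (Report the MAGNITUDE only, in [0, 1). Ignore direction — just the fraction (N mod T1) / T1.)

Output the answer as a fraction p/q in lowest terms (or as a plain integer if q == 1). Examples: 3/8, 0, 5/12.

Answer: 5/7

Derivation:
Chain of 2 gears, tooth counts: [16, 7]
  gear 0: T0=16, direction=positive, advance = 124 mod 16 = 12 teeth = 12/16 turn
  gear 1: T1=7, direction=negative, advance = 124 mod 7 = 5 teeth = 5/7 turn
Gear 1: 124 mod 7 = 5
Fraction = 5 / 7 = 5/7 (gcd(5,7)=1) = 5/7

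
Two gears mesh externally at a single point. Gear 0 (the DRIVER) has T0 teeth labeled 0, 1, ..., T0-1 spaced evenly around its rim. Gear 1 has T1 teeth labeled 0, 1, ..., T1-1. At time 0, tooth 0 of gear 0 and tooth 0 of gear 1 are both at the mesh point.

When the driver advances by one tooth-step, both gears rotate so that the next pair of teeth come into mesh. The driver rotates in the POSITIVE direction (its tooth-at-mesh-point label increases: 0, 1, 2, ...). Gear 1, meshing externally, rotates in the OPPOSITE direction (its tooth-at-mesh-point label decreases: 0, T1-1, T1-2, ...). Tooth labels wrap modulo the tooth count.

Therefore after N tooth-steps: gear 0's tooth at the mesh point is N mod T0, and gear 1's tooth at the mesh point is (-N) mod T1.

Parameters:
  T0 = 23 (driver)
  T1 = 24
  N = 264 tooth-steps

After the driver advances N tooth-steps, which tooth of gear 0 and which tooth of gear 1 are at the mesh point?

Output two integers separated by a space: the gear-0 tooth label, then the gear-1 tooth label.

Answer: 11 0

Derivation:
Gear 0 (driver, T0=23): tooth at mesh = N mod T0
  264 = 11 * 23 + 11, so 264 mod 23 = 11
  gear 0 tooth = 11
Gear 1 (driven, T1=24): tooth at mesh = (-N) mod T1
  264 = 11 * 24 + 0, so 264 mod 24 = 0
  (-264) mod 24 = 0
Mesh after 264 steps: gear-0 tooth 11 meets gear-1 tooth 0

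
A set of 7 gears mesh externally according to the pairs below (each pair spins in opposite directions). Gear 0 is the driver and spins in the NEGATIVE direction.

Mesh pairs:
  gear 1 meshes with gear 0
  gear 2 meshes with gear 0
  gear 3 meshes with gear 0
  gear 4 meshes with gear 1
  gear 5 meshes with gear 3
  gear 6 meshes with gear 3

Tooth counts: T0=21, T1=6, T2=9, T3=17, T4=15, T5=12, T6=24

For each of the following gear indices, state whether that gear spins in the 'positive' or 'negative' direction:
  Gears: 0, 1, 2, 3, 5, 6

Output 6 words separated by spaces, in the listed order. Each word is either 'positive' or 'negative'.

Gear 0 (driver): negative (depth 0)
  gear 1: meshes with gear 0 -> depth 1 -> positive (opposite of gear 0)
  gear 2: meshes with gear 0 -> depth 1 -> positive (opposite of gear 0)
  gear 3: meshes with gear 0 -> depth 1 -> positive (opposite of gear 0)
  gear 4: meshes with gear 1 -> depth 2 -> negative (opposite of gear 1)
  gear 5: meshes with gear 3 -> depth 2 -> negative (opposite of gear 3)
  gear 6: meshes with gear 3 -> depth 2 -> negative (opposite of gear 3)
Queried indices 0, 1, 2, 3, 5, 6 -> negative, positive, positive, positive, negative, negative

Answer: negative positive positive positive negative negative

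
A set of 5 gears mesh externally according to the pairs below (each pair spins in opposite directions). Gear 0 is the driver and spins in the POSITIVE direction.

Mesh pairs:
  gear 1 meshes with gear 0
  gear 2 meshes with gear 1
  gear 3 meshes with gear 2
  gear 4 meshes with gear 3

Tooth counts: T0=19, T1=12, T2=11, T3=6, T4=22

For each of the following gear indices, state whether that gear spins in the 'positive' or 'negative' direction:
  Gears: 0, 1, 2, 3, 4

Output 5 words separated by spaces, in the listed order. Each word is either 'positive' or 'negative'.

Gear 0 (driver): positive (depth 0)
  gear 1: meshes with gear 0 -> depth 1 -> negative (opposite of gear 0)
  gear 2: meshes with gear 1 -> depth 2 -> positive (opposite of gear 1)
  gear 3: meshes with gear 2 -> depth 3 -> negative (opposite of gear 2)
  gear 4: meshes with gear 3 -> depth 4 -> positive (opposite of gear 3)
Queried indices 0, 1, 2, 3, 4 -> positive, negative, positive, negative, positive

Answer: positive negative positive negative positive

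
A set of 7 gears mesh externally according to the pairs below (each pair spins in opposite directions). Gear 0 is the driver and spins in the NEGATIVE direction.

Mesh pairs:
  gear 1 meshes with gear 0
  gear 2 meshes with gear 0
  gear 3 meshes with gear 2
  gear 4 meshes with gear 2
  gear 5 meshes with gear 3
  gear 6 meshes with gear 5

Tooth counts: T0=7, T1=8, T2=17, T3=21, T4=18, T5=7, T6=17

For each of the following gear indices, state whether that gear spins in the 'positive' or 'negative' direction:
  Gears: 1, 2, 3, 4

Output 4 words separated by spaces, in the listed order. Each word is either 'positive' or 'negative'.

Answer: positive positive negative negative

Derivation:
Gear 0 (driver): negative (depth 0)
  gear 1: meshes with gear 0 -> depth 1 -> positive (opposite of gear 0)
  gear 2: meshes with gear 0 -> depth 1 -> positive (opposite of gear 0)
  gear 3: meshes with gear 2 -> depth 2 -> negative (opposite of gear 2)
  gear 4: meshes with gear 2 -> depth 2 -> negative (opposite of gear 2)
  gear 5: meshes with gear 3 -> depth 3 -> positive (opposite of gear 3)
  gear 6: meshes with gear 5 -> depth 4 -> negative (opposite of gear 5)
Queried indices 1, 2, 3, 4 -> positive, positive, negative, negative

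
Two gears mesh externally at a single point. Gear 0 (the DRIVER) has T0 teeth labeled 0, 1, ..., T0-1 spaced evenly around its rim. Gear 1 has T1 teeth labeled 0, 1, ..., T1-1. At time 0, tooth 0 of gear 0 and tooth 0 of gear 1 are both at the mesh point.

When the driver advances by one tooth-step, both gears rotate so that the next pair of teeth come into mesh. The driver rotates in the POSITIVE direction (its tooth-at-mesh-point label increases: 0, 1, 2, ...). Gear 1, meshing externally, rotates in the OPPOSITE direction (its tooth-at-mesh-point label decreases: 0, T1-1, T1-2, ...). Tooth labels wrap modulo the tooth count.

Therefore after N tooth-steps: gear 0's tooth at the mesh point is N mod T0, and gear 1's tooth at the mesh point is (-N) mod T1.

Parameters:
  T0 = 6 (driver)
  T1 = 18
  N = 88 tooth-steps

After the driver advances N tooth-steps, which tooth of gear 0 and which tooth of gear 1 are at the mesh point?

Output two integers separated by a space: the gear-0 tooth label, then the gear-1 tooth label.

Gear 0 (driver, T0=6): tooth at mesh = N mod T0
  88 = 14 * 6 + 4, so 88 mod 6 = 4
  gear 0 tooth = 4
Gear 1 (driven, T1=18): tooth at mesh = (-N) mod T1
  88 = 4 * 18 + 16, so 88 mod 18 = 16
  (-88) mod 18 = (-16) mod 18 = 18 - 16 = 2
Mesh after 88 steps: gear-0 tooth 4 meets gear-1 tooth 2

Answer: 4 2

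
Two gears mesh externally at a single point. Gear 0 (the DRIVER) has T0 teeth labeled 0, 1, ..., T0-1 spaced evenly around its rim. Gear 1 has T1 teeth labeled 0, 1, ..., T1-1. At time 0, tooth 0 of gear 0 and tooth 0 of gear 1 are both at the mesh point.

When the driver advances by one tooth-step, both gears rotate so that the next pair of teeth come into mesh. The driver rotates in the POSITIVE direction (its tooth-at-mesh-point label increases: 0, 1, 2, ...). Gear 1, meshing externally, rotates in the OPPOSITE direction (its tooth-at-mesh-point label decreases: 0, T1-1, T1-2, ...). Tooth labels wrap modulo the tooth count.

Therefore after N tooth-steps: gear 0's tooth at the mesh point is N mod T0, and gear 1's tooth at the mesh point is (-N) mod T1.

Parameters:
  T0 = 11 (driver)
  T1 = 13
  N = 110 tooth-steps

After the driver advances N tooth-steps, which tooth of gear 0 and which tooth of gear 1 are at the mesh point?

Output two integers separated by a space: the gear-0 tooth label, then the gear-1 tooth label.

Gear 0 (driver, T0=11): tooth at mesh = N mod T0
  110 = 10 * 11 + 0, so 110 mod 11 = 0
  gear 0 tooth = 0
Gear 1 (driven, T1=13): tooth at mesh = (-N) mod T1
  110 = 8 * 13 + 6, so 110 mod 13 = 6
  (-110) mod 13 = (-6) mod 13 = 13 - 6 = 7
Mesh after 110 steps: gear-0 tooth 0 meets gear-1 tooth 7

Answer: 0 7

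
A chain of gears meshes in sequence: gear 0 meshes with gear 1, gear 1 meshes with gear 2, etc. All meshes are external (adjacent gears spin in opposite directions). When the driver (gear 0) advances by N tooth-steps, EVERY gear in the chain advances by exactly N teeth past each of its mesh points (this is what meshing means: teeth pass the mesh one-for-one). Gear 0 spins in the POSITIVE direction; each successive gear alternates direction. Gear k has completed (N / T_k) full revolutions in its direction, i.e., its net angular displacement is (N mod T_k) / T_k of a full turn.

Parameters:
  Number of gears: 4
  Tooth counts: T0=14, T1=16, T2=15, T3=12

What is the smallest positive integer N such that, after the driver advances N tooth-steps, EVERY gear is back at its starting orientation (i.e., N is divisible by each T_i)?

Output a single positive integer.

Answer: 1680

Derivation:
Gear k returns to start when N is a multiple of T_k.
All gears at start simultaneously when N is a common multiple of [14, 16, 15, 12]; the smallest such N is lcm(14, 16, 15, 12).
Start: lcm = T0 = 14
Fold in T1=16: gcd(14, 16) = 2; lcm(14, 16) = 14 * 16 / 2 = 224 / 2 = 112
Fold in T2=15: gcd(112, 15) = 1; lcm(112, 15) = 112 * 15 / 1 = 1680 / 1 = 1680
Fold in T3=12: gcd(1680, 12) = 12; lcm(1680, 12) = 1680 * 12 / 12 = 20160 / 12 = 1680
Full cycle length = 1680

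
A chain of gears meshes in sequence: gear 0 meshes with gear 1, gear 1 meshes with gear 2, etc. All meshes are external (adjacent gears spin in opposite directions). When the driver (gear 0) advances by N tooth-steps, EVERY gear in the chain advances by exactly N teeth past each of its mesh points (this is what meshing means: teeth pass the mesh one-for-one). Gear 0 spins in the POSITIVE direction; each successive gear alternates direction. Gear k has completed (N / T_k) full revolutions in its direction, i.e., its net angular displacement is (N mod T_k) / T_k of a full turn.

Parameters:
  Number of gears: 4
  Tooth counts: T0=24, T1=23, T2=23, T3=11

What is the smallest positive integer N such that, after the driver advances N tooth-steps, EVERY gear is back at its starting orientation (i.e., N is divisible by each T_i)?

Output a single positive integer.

Answer: 6072

Derivation:
Gear k returns to start when N is a multiple of T_k.
All gears at start simultaneously when N is a common multiple of [24, 23, 23, 11]; the smallest such N is lcm(24, 23, 23, 11).
Start: lcm = T0 = 24
Fold in T1=23: gcd(24, 23) = 1; lcm(24, 23) = 24 * 23 / 1 = 552 / 1 = 552
Fold in T2=23: gcd(552, 23) = 23; lcm(552, 23) = 552 * 23 / 23 = 12696 / 23 = 552
Fold in T3=11: gcd(552, 11) = 1; lcm(552, 11) = 552 * 11 / 1 = 6072 / 1 = 6072
Full cycle length = 6072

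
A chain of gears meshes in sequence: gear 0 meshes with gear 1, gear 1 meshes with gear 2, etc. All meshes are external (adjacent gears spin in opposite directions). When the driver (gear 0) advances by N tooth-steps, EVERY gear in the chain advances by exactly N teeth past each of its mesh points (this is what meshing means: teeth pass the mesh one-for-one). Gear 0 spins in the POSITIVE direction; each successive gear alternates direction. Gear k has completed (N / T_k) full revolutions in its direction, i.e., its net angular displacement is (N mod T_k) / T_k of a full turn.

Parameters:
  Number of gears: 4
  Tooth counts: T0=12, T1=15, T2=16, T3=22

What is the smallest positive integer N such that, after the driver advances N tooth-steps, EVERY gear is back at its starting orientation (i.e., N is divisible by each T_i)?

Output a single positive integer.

Gear k returns to start when N is a multiple of T_k.
All gears at start simultaneously when N is a common multiple of [12, 15, 16, 22]; the smallest such N is lcm(12, 15, 16, 22).
Start: lcm = T0 = 12
Fold in T1=15: gcd(12, 15) = 3; lcm(12, 15) = 12 * 15 / 3 = 180 / 3 = 60
Fold in T2=16: gcd(60, 16) = 4; lcm(60, 16) = 60 * 16 / 4 = 960 / 4 = 240
Fold in T3=22: gcd(240, 22) = 2; lcm(240, 22) = 240 * 22 / 2 = 5280 / 2 = 2640
Full cycle length = 2640

Answer: 2640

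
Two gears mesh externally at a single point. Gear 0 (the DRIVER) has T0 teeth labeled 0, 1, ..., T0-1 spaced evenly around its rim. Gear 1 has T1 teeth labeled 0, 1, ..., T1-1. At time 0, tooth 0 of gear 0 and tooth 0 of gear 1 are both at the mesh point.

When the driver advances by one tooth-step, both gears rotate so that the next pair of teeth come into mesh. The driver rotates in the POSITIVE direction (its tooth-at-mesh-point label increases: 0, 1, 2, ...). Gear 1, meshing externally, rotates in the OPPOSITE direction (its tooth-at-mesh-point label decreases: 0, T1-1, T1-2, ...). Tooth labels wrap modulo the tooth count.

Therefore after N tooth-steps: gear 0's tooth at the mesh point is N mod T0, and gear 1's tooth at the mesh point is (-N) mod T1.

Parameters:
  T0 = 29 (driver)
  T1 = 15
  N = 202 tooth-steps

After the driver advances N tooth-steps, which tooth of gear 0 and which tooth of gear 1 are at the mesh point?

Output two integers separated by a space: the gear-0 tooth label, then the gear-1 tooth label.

Gear 0 (driver, T0=29): tooth at mesh = N mod T0
  202 = 6 * 29 + 28, so 202 mod 29 = 28
  gear 0 tooth = 28
Gear 1 (driven, T1=15): tooth at mesh = (-N) mod T1
  202 = 13 * 15 + 7, so 202 mod 15 = 7
  (-202) mod 15 = (-7) mod 15 = 15 - 7 = 8
Mesh after 202 steps: gear-0 tooth 28 meets gear-1 tooth 8

Answer: 28 8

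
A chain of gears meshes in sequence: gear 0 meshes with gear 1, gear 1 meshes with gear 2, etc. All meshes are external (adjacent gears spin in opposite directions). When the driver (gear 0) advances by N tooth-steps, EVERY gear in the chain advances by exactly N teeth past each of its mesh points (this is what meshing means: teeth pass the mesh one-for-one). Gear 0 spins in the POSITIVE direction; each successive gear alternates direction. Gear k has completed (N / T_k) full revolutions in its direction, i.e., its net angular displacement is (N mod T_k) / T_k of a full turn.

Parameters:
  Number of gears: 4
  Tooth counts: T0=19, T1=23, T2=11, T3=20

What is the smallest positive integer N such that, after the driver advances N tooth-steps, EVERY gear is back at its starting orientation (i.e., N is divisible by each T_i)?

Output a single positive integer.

Gear k returns to start when N is a multiple of T_k.
All gears at start simultaneously when N is a common multiple of [19, 23, 11, 20]; the smallest such N is lcm(19, 23, 11, 20).
Start: lcm = T0 = 19
Fold in T1=23: gcd(19, 23) = 1; lcm(19, 23) = 19 * 23 / 1 = 437 / 1 = 437
Fold in T2=11: gcd(437, 11) = 1; lcm(437, 11) = 437 * 11 / 1 = 4807 / 1 = 4807
Fold in T3=20: gcd(4807, 20) = 1; lcm(4807, 20) = 4807 * 20 / 1 = 96140 / 1 = 96140
Full cycle length = 96140

Answer: 96140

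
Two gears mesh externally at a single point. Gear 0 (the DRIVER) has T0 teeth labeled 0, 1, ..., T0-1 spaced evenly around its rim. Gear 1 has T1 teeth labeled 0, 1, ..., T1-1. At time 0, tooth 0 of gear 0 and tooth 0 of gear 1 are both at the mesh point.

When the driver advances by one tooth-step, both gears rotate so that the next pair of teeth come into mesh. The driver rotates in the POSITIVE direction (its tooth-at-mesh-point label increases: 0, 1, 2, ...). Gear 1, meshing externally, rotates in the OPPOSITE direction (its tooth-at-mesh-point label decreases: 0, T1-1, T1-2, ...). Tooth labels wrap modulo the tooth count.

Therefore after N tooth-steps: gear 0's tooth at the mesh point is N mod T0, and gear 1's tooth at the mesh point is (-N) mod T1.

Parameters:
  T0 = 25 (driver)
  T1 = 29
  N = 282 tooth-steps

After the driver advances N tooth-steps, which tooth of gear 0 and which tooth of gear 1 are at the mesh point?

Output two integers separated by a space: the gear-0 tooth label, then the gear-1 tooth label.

Gear 0 (driver, T0=25): tooth at mesh = N mod T0
  282 = 11 * 25 + 7, so 282 mod 25 = 7
  gear 0 tooth = 7
Gear 1 (driven, T1=29): tooth at mesh = (-N) mod T1
  282 = 9 * 29 + 21, so 282 mod 29 = 21
  (-282) mod 29 = (-21) mod 29 = 29 - 21 = 8
Mesh after 282 steps: gear-0 tooth 7 meets gear-1 tooth 8

Answer: 7 8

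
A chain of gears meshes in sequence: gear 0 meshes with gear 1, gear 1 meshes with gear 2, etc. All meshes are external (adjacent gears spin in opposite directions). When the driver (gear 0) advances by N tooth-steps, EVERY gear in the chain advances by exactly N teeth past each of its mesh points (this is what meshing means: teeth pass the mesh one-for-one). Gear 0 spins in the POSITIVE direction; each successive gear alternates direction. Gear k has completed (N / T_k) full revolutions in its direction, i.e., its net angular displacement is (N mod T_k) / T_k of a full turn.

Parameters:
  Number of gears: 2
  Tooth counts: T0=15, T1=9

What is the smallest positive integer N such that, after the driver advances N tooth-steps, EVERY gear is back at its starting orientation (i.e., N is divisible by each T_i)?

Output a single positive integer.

Gear k returns to start when N is a multiple of T_k.
All gears at start simultaneously when N is a common multiple of [15, 9]; the smallest such N is lcm(15, 9).
Start: lcm = T0 = 15
Fold in T1=9: gcd(15, 9) = 3; lcm(15, 9) = 15 * 9 / 3 = 135 / 3 = 45
Full cycle length = 45

Answer: 45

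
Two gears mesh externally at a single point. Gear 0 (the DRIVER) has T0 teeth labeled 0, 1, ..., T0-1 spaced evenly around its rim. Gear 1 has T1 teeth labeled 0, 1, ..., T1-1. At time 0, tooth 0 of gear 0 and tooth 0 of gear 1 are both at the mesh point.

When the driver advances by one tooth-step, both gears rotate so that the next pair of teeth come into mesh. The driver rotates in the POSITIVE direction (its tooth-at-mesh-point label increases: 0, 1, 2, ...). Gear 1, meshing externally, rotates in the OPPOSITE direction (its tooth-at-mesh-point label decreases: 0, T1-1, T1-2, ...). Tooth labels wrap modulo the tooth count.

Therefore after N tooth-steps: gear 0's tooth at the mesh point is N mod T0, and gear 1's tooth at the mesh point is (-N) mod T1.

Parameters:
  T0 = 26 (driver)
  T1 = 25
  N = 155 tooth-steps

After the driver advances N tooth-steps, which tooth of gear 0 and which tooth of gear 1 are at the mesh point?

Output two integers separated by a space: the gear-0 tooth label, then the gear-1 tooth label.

Answer: 25 20

Derivation:
Gear 0 (driver, T0=26): tooth at mesh = N mod T0
  155 = 5 * 26 + 25, so 155 mod 26 = 25
  gear 0 tooth = 25
Gear 1 (driven, T1=25): tooth at mesh = (-N) mod T1
  155 = 6 * 25 + 5, so 155 mod 25 = 5
  (-155) mod 25 = (-5) mod 25 = 25 - 5 = 20
Mesh after 155 steps: gear-0 tooth 25 meets gear-1 tooth 20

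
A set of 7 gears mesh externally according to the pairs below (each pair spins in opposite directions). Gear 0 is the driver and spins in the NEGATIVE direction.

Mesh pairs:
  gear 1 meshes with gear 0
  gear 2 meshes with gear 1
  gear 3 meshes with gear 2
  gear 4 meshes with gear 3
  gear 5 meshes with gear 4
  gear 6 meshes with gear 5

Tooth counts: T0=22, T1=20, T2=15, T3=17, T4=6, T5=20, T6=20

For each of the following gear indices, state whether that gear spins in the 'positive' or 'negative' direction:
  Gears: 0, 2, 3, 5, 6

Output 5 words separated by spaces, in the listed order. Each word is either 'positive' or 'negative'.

Answer: negative negative positive positive negative

Derivation:
Gear 0 (driver): negative (depth 0)
  gear 1: meshes with gear 0 -> depth 1 -> positive (opposite of gear 0)
  gear 2: meshes with gear 1 -> depth 2 -> negative (opposite of gear 1)
  gear 3: meshes with gear 2 -> depth 3 -> positive (opposite of gear 2)
  gear 4: meshes with gear 3 -> depth 4 -> negative (opposite of gear 3)
  gear 5: meshes with gear 4 -> depth 5 -> positive (opposite of gear 4)
  gear 6: meshes with gear 5 -> depth 6 -> negative (opposite of gear 5)
Queried indices 0, 2, 3, 5, 6 -> negative, negative, positive, positive, negative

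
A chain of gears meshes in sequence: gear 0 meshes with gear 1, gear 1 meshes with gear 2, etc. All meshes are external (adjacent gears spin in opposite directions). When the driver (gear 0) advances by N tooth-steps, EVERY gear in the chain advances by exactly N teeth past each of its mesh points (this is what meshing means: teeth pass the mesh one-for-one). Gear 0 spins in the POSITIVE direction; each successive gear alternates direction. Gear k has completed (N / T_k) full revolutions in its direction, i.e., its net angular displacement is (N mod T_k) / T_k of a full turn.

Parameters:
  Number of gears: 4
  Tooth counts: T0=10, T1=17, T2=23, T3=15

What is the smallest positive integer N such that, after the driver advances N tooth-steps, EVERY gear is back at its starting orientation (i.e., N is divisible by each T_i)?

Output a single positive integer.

Gear k returns to start when N is a multiple of T_k.
All gears at start simultaneously when N is a common multiple of [10, 17, 23, 15]; the smallest such N is lcm(10, 17, 23, 15).
Start: lcm = T0 = 10
Fold in T1=17: gcd(10, 17) = 1; lcm(10, 17) = 10 * 17 / 1 = 170 / 1 = 170
Fold in T2=23: gcd(170, 23) = 1; lcm(170, 23) = 170 * 23 / 1 = 3910 / 1 = 3910
Fold in T3=15: gcd(3910, 15) = 5; lcm(3910, 15) = 3910 * 15 / 5 = 58650 / 5 = 11730
Full cycle length = 11730

Answer: 11730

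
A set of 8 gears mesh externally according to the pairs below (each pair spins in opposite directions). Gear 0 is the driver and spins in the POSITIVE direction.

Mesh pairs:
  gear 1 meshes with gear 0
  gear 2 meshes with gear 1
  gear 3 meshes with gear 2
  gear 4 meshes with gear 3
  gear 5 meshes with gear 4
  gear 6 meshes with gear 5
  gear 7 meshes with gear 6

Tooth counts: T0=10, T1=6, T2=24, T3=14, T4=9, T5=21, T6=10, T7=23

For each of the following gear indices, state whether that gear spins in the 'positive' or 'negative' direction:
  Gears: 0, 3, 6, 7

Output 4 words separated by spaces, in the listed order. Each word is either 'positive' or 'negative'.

Answer: positive negative positive negative

Derivation:
Gear 0 (driver): positive (depth 0)
  gear 1: meshes with gear 0 -> depth 1 -> negative (opposite of gear 0)
  gear 2: meshes with gear 1 -> depth 2 -> positive (opposite of gear 1)
  gear 3: meshes with gear 2 -> depth 3 -> negative (opposite of gear 2)
  gear 4: meshes with gear 3 -> depth 4 -> positive (opposite of gear 3)
  gear 5: meshes with gear 4 -> depth 5 -> negative (opposite of gear 4)
  gear 6: meshes with gear 5 -> depth 6 -> positive (opposite of gear 5)
  gear 7: meshes with gear 6 -> depth 7 -> negative (opposite of gear 6)
Queried indices 0, 3, 6, 7 -> positive, negative, positive, negative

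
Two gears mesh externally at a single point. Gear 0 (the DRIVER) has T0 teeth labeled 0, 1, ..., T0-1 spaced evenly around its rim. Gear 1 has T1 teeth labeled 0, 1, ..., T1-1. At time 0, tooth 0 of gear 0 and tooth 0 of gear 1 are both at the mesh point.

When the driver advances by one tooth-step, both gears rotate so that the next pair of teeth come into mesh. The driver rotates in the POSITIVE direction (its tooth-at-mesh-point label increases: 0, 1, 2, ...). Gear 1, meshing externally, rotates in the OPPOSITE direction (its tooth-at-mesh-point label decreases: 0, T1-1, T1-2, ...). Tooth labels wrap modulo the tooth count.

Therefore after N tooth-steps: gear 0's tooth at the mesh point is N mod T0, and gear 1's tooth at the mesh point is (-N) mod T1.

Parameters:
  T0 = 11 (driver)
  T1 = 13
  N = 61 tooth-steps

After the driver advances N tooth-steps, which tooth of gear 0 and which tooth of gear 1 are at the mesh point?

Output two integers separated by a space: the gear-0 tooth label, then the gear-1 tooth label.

Gear 0 (driver, T0=11): tooth at mesh = N mod T0
  61 = 5 * 11 + 6, so 61 mod 11 = 6
  gear 0 tooth = 6
Gear 1 (driven, T1=13): tooth at mesh = (-N) mod T1
  61 = 4 * 13 + 9, so 61 mod 13 = 9
  (-61) mod 13 = (-9) mod 13 = 13 - 9 = 4
Mesh after 61 steps: gear-0 tooth 6 meets gear-1 tooth 4

Answer: 6 4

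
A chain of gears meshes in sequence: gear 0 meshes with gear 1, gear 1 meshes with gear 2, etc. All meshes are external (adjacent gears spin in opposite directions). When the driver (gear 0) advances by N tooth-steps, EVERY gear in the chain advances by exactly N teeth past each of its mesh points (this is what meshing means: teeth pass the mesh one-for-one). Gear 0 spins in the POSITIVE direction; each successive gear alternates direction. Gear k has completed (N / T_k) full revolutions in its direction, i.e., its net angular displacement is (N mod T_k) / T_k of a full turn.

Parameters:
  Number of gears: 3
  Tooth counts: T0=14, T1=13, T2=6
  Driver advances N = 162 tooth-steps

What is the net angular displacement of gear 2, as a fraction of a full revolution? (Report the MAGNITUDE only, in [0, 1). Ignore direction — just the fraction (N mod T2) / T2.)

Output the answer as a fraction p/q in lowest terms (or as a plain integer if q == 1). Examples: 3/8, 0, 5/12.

Answer: 0

Derivation:
Chain of 3 gears, tooth counts: [14, 13, 6]
  gear 0: T0=14, direction=positive, advance = 162 mod 14 = 8 teeth = 8/14 turn
  gear 1: T1=13, direction=negative, advance = 162 mod 13 = 6 teeth = 6/13 turn
  gear 2: T2=6, direction=positive, advance = 162 mod 6 = 0 teeth = 0/6 turn
Gear 2: 162 mod 6 = 0
Fraction = 0 / 6 = 0/1 (gcd(0,6)=6) = 0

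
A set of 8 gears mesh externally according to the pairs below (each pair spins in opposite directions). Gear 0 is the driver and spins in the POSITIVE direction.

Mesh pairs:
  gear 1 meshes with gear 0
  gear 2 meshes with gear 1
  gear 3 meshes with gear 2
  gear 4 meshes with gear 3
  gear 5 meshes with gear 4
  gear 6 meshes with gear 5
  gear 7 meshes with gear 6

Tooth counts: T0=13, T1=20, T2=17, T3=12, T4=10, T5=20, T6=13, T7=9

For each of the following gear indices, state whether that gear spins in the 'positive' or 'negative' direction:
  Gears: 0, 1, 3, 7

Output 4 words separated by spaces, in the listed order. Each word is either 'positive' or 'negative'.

Answer: positive negative negative negative

Derivation:
Gear 0 (driver): positive (depth 0)
  gear 1: meshes with gear 0 -> depth 1 -> negative (opposite of gear 0)
  gear 2: meshes with gear 1 -> depth 2 -> positive (opposite of gear 1)
  gear 3: meshes with gear 2 -> depth 3 -> negative (opposite of gear 2)
  gear 4: meshes with gear 3 -> depth 4 -> positive (opposite of gear 3)
  gear 5: meshes with gear 4 -> depth 5 -> negative (opposite of gear 4)
  gear 6: meshes with gear 5 -> depth 6 -> positive (opposite of gear 5)
  gear 7: meshes with gear 6 -> depth 7 -> negative (opposite of gear 6)
Queried indices 0, 1, 3, 7 -> positive, negative, negative, negative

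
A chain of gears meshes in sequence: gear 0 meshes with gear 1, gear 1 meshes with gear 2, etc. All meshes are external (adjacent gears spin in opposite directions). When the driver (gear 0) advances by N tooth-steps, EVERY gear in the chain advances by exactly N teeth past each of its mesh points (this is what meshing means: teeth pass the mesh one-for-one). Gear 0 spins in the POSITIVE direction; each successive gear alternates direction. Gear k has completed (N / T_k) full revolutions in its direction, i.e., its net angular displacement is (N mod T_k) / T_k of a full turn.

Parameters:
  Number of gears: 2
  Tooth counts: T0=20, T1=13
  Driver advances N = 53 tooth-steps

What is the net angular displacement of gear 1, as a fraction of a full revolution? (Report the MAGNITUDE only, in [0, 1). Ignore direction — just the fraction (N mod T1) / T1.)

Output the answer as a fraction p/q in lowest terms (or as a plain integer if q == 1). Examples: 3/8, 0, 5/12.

Chain of 2 gears, tooth counts: [20, 13]
  gear 0: T0=20, direction=positive, advance = 53 mod 20 = 13 teeth = 13/20 turn
  gear 1: T1=13, direction=negative, advance = 53 mod 13 = 1 teeth = 1/13 turn
Gear 1: 53 mod 13 = 1
Fraction = 1 / 13 = 1/13 (gcd(1,13)=1) = 1/13

Answer: 1/13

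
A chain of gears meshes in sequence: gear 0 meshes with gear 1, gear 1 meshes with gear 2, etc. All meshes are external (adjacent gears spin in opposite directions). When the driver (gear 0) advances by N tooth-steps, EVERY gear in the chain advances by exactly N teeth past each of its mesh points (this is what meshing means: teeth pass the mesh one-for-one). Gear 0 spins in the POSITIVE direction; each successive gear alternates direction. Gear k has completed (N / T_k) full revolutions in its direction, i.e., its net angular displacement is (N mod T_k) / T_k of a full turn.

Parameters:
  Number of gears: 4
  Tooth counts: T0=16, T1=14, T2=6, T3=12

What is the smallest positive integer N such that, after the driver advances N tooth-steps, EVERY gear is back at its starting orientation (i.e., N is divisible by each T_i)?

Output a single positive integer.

Answer: 336

Derivation:
Gear k returns to start when N is a multiple of T_k.
All gears at start simultaneously when N is a common multiple of [16, 14, 6, 12]; the smallest such N is lcm(16, 14, 6, 12).
Start: lcm = T0 = 16
Fold in T1=14: gcd(16, 14) = 2; lcm(16, 14) = 16 * 14 / 2 = 224 / 2 = 112
Fold in T2=6: gcd(112, 6) = 2; lcm(112, 6) = 112 * 6 / 2 = 672 / 2 = 336
Fold in T3=12: gcd(336, 12) = 12; lcm(336, 12) = 336 * 12 / 12 = 4032 / 12 = 336
Full cycle length = 336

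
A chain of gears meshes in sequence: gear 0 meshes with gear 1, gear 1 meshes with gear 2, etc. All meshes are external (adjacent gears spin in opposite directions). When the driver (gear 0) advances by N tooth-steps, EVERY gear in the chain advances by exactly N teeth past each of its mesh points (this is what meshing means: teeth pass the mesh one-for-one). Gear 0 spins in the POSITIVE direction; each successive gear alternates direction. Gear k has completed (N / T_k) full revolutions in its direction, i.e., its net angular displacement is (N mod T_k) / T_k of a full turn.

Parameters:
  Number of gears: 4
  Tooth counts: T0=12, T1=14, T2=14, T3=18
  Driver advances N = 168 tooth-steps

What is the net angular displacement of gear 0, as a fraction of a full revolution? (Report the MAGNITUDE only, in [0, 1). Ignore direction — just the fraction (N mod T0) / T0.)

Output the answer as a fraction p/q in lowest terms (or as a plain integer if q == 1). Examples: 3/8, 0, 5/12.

Chain of 4 gears, tooth counts: [12, 14, 14, 18]
  gear 0: T0=12, direction=positive, advance = 168 mod 12 = 0 teeth = 0/12 turn
  gear 1: T1=14, direction=negative, advance = 168 mod 14 = 0 teeth = 0/14 turn
  gear 2: T2=14, direction=positive, advance = 168 mod 14 = 0 teeth = 0/14 turn
  gear 3: T3=18, direction=negative, advance = 168 mod 18 = 6 teeth = 6/18 turn
Gear 0: 168 mod 12 = 0
Fraction = 0 / 12 = 0/1 (gcd(0,12)=12) = 0

Answer: 0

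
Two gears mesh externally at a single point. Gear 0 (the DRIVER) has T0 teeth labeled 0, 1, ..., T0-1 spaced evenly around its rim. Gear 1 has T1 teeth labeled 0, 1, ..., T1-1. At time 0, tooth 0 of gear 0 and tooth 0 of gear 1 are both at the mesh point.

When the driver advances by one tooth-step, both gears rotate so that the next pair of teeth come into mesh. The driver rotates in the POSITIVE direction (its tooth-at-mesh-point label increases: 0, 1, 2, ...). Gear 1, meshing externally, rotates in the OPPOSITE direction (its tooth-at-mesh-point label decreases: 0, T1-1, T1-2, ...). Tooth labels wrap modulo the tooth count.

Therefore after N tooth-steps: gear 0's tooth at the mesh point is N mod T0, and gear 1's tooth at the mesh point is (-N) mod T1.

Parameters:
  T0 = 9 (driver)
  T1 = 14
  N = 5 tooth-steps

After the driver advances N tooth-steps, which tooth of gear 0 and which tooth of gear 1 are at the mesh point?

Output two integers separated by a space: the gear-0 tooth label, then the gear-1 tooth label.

Answer: 5 9

Derivation:
Gear 0 (driver, T0=9): tooth at mesh = N mod T0
  5 = 0 * 9 + 5, so 5 mod 9 = 5
  gear 0 tooth = 5
Gear 1 (driven, T1=14): tooth at mesh = (-N) mod T1
  5 = 0 * 14 + 5, so 5 mod 14 = 5
  (-5) mod 14 = (-5) mod 14 = 14 - 5 = 9
Mesh after 5 steps: gear-0 tooth 5 meets gear-1 tooth 9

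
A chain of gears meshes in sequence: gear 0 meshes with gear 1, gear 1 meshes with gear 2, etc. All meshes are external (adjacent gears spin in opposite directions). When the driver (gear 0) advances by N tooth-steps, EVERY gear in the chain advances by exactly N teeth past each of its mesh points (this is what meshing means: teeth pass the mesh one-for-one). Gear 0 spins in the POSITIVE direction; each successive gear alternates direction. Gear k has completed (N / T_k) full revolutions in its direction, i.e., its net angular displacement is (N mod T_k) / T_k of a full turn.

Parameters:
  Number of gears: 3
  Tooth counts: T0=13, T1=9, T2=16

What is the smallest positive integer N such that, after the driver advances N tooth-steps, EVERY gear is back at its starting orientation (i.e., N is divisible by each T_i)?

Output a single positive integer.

Answer: 1872

Derivation:
Gear k returns to start when N is a multiple of T_k.
All gears at start simultaneously when N is a common multiple of [13, 9, 16]; the smallest such N is lcm(13, 9, 16).
Start: lcm = T0 = 13
Fold in T1=9: gcd(13, 9) = 1; lcm(13, 9) = 13 * 9 / 1 = 117 / 1 = 117
Fold in T2=16: gcd(117, 16) = 1; lcm(117, 16) = 117 * 16 / 1 = 1872 / 1 = 1872
Full cycle length = 1872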